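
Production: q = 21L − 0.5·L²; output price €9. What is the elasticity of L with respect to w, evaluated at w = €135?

From P·MP_L = w with MP_L = 21 − L, labor demand is L(w) = 21 − w/9.
dL/dw = −1/(9) = -1/9.
At w = 135, L = 6, so ε = (dL/dw)·(w/L) = (-1/9)·(135/6) = -2.5.

ε = -2.5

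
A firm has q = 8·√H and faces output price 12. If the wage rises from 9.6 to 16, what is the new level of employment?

From P·MP_H = w with MP_H = 4·H^(-1/2), the labor demand is H(w) = (48/w)^(2).
At w = 9.6: H = 25. At w = 16: H = 9.

H* = 9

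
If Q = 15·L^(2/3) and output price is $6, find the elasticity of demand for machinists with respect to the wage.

MP_L = (2/3)·15·L^(-1/3), so P·MP_L = w gives 60·L^(-1/3) = w.
Solving, L(w) = (60/w)^(3). This is a constant-elasticity form: L ∝ w^(−3), so ε = −3.

ε = -3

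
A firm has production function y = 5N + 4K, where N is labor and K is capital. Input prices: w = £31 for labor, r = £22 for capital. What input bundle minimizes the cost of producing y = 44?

The inputs are perfect substitutes, so the firm uses whichever has the lower cost per unit of output.
Cost per unit of output via N is w/5 = 6.2; via K it is r/4 = 5.5. K is cheaper.
Producing y = 44 with K alone: N = 0, K = 11.

N* = 0, K* = 11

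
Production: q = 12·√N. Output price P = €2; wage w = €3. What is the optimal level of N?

MP_N = (1/2)·12·N^(-1/2) = 6·N^(-1/2).
Profit maximization for a price taker requires P·MP_N = w: 2·6·N^(-1/2) = 3.
So N^(-1/2) = 0.25, which gives N = 16.

N* = 16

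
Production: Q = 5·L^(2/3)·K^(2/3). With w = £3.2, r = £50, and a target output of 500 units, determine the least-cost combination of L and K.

Cost minimization requires the marginal rate of technical substitution to equal the input-price ratio: MP_L/MP_K = w/r.
Here MP_L/MP_K = (2/3)·(K/L)/(2/3) = (K/L). Setting this equal to 3.2/50 = 0.064 gives K = 0.064L.
Substituting into Q = 500: 5·L^(2/3)·(0.064L)^(2/3) = 500.
Solving, L = 125 and K = 8.

L* = 125, K* = 8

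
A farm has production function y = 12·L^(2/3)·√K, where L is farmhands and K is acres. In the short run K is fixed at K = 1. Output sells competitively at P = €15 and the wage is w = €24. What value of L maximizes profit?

L* = 125

With K = 1, MP_L = (2/3)·12·L^(-1/3)·1^(1/2) = 8·L^(-1/3).
Profit maximization for a price taker requires P·MP_L = w: 15·8·L^(-1/3) = 24.
So L^(-1/3) = 0.2, which gives L = 125.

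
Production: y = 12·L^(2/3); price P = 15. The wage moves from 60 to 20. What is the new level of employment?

From P·MP_L = w with MP_L = 8·L^(-1/3), the labor demand is L(w) = (120/w)^(3).
At w = 60: L = 8. At w = 20: L = 216.

L* = 216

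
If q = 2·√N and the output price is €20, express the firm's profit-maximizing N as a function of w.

N(w) = 400/w²

MP_N = (1/2)·2·N^(-1/2) = N^(-1/2).
Setting P·MP_N = w: 20·N^(-1/2) = w.
Solving for N: N^(-1/2) = w/20, so N = (20/w)^(2).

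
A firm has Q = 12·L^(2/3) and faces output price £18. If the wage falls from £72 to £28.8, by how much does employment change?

From P·MP_L = w with MP_L = 8·L^(-1/3), the labor demand is L(w) = (144/w)^(3).
At w = 72: L = 8. At w = 28.8: L = 125.
ΔL = 125 − 8 = 117.

ΔL = 117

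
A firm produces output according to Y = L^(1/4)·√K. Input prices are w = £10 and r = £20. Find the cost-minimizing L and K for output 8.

L* = 16, K* = 16

Cost minimization requires the marginal rate of technical substitution to equal the input-price ratio: MP_L/MP_K = w/r.
Here MP_L/MP_K = (1/4)·(K/L)/(1/2) = 0.5·(K/L). Setting this equal to 10/20 = 0.5 gives K = L.
Substituting into Y = 8: L^(1/4)·(L)^(1/2) = 8.
Solving, L = 16 and K = 16.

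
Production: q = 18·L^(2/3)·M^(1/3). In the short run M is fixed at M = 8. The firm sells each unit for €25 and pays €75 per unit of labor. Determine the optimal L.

L* = 512

With M = 8, MP_L = (2/3)·18·L^(-1/3)·8^(1/3) = 24·L^(-1/3).
Profit maximization for a price taker requires P·MP_L = w: 25·24·L^(-1/3) = 75.
So L^(-1/3) = 0.125, which gives L = 512.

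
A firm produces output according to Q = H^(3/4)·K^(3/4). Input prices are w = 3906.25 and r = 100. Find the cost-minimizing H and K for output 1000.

H* = 16, K* = 625

Cost minimization requires the marginal rate of technical substitution to equal the input-price ratio: MP_H/MP_K = w/r.
Here MP_H/MP_K = (3/4)·(K/H)/(3/4) = (K/H). Setting this equal to 3906.25/100 = 39.0625 gives K = 39.0625H.
Substituting into Q = 1000: H^(3/4)·(39.0625H)^(3/4) = 1000.
Solving, H = 16 and K = 625.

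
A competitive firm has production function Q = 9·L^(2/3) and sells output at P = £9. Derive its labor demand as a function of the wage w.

MP_L = (2/3)·9·L^(-1/3) = 6·L^(-1/3).
Setting P·MP_L = w: 54·L^(-1/3) = w.
Solving for L: L^(-1/3) = w/54, so L = (54/w)^(3).

L(w) = 157464/w³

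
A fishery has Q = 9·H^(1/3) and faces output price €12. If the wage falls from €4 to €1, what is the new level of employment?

From P·MP_H = w with MP_H = 3·H^(-2/3), the labor demand is H(w) = (36/w)^(3/2).
At w = 4: H = 27. At w = 1: H = 216.

H* = 216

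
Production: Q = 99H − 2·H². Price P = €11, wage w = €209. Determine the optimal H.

H* = 20

The marginal product of H is MP_H = 99 − 4H.
A price-taking firm hires until the value of the marginal product equals the wage: P·MP_H = w, so 11·(99 − 4H) = 209.
Then 99 − 4H = 19, giving H = 20.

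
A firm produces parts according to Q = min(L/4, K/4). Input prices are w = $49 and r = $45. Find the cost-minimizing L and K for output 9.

With a fixed-proportions technology, the cost-minimizing bundle uses no slack in either input: L/4 = K/4 = Q.
So L = 4·9 = 36 and K = 4·9 = 36.

L* = 36, K* = 36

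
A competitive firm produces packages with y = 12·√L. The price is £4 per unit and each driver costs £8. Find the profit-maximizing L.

L* = 9

MP_L = (1/2)·12·L^(-1/2) = 6·L^(-1/2).
Profit maximization for a price taker requires P·MP_L = w: 4·6·L^(-1/2) = 8.
So L^(-1/2) = 1/3, which gives L = 9.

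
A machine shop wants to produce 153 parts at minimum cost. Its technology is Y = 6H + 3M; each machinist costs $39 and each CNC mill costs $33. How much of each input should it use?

H* = 25.5, M* = 0

The inputs are perfect substitutes, so the firm uses whichever has the lower cost per unit of output.
Cost per unit of output via H is w/6 = 6.5; via M it is r/3 = 11. H is cheaper.
Producing Y = 153 with H alone: H = 25.5, M = 0.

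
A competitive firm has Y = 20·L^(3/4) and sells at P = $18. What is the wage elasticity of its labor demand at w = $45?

MP_L = (3/4)·20·L^(-1/4), so P·MP_L = w gives 270·L^(-1/4) = w.
Solving, L(w) = (270/w)^(4). This is a constant-elasticity form: L ∝ w^(−4), so ε = −4.

ε = -4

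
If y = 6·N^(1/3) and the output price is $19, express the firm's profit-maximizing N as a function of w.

N(w) = (38/w)^(3/2)

MP_N = (1/3)·6·N^(-2/3) = 2·N^(-2/3).
Setting P·MP_N = w: 38·N^(-2/3) = w.
Solving for N: N^(-2/3) = w/38, so N = (38/w)^(3/2).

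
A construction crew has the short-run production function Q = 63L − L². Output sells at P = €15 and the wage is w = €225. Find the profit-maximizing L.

The marginal product of L is MP_L = 63 − 2L.
A price-taking firm hires until the value of the marginal product equals the wage: P·MP_L = w, so 15·(63 − 2L) = 225.
Then 63 − 2L = 15, giving L = 24.

L* = 24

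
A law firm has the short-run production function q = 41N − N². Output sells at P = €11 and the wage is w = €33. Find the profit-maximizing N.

The marginal product of N is MP_N = 41 − 2N.
A price-taking firm hires until the value of the marginal product equals the wage: P·MP_N = w, so 11·(41 − 2N) = 33.
Then 41 − 2N = 3, giving N = 19.

N* = 19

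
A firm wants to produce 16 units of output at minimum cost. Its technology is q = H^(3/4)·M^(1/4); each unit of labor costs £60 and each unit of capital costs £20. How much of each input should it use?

Cost minimization requires the marginal rate of technical substitution to equal the input-price ratio: MP_H/MP_M = w/r.
Here MP_H/MP_M = (3/4)·(M/H)/(1/4) = 3·(M/H). Setting this equal to 60/20 = 3 gives M = H.
Substituting into q = 16: H^(3/4)·(H)^(1/4) = 16.
Solving, H = 16 and M = 16.

H* = 16, M* = 16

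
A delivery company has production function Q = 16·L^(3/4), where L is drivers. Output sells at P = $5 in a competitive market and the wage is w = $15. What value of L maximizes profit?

MP_L = (3/4)·16·L^(-1/4) = 12·L^(-1/4).
Profit maximization for a price taker requires P·MP_L = w: 5·12·L^(-1/4) = 15.
So L^(-1/4) = 0.25, which gives L = 256.

L* = 256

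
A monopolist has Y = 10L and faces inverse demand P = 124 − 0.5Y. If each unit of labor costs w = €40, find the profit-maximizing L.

L* = 12

Marginal revenue from the inverse demand is MR = 124 − Y.
The marginal product is MP_L = 10.
A monopolist hires until marginal revenue product equals the wage: MR·MP_L = w.
(124 − 10L)·10 = 40, so L = 12.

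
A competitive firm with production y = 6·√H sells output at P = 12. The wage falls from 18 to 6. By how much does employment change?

From P·MP_H = w with MP_H = 3·H^(-1/2), the labor demand is H(w) = (36/w)^(2).
At w = 18: H = 4. At w = 6: H = 36.
ΔH = 36 − 4 = 32.

ΔH = 32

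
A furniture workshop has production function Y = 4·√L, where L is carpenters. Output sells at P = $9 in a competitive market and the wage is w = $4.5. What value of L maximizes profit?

L* = 16

MP_L = (1/2)·4·L^(-1/2) = 2·L^(-1/2).
Profit maximization for a price taker requires P·MP_L = w: 9·2·L^(-1/2) = 4.5.
So L^(-1/2) = 0.25, which gives L = 16.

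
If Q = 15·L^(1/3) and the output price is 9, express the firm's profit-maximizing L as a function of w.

MP_L = (1/3)·15·L^(-2/3) = 5·L^(-2/3).
Setting P·MP_L = w: 45·L^(-2/3) = w.
Solving for L: L^(-2/3) = w/45, so L = (45/w)^(3/2).

L(w) = (45/w)^(3/2)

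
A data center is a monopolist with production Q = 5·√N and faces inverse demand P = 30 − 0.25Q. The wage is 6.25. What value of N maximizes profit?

Marginal revenue from the inverse demand is MR = 30 − 0.5Q.
The marginal product is MP_N = 2.5·N^(-1/2).
A monopolist hires until marginal revenue product equals the wage: MR·MP_N = w.
At N, Q = 5·√N. Substituting and solving: (30 − 2.5·√N)·2.5·N^(-1/2) = 6.25 gives N = 36.

N* = 36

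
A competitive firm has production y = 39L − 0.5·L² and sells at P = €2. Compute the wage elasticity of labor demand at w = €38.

ε = -0.95

From P·MP_L = w with MP_L = 39 − L, labor demand is L(w) = 39 − w/2.
dL/dw = −1/(2) = -0.5.
At w = 38, L = 20, so ε = (dL/dw)·(w/L) = (-0.5)·(38/20) = -0.95.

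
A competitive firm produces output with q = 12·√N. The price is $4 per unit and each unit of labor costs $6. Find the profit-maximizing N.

N* = 16

MP_N = (1/2)·12·N^(-1/2) = 6·N^(-1/2).
Profit maximization for a price taker requires P·MP_N = w: 4·6·N^(-1/2) = 6.
So N^(-1/2) = 0.25, which gives N = 16.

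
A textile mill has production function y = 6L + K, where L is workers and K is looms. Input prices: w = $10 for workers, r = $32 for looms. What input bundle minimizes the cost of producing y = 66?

L* = 11, K* = 0

The inputs are perfect substitutes, so the firm uses whichever has the lower cost per unit of output.
Cost per unit of output via L is 5/3; via K it is 32. L is cheaper.
Producing y = 66 with L alone: L = 11, K = 0.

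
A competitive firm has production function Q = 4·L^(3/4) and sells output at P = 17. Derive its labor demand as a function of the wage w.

L(w) = 6765201/w^(4)

MP_L = (3/4)·4·L^(-1/4) = 3·L^(-1/4).
Setting P·MP_L = w: 51·L^(-1/4) = w.
Solving for L: L^(-1/4) = w/51, so L = (51/w)^(4).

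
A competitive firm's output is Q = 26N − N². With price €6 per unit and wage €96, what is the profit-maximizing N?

The marginal product of N is MP_N = 26 − 2N.
A price-taking firm hires until the value of the marginal product equals the wage: P·MP_N = w, so 6·(26 − 2N) = 96.
Then 26 − 2N = 16, giving N = 5.

N* = 5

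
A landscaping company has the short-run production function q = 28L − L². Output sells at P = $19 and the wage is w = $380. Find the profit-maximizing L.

L* = 4

The marginal product of L is MP_L = 28 − 2L.
A price-taking firm hires until the value of the marginal product equals the wage: P·MP_L = w, so 19·(28 − 2L) = 380.
Then 28 − 2L = 20, giving L = 4.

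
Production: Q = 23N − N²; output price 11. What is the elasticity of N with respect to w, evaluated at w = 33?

ε = -0.15

From P·MP_N = w with MP_N = 23 − 2N, labor demand is N(w) = (23 − w/11)/2.
dN/dw = −1/(22) = -1/22.
At w = 33, N = 10, so ε = (dN/dw)·(w/N) = (-1/22)·(33/10) = -0.15.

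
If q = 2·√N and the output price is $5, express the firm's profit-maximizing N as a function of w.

MP_N = (1/2)·2·N^(-1/2) = N^(-1/2).
Setting P·MP_N = w: 5·N^(-1/2) = w.
Solving for N: N^(-1/2) = w/5, so N = (5/w)^(2).

N(w) = 25/w²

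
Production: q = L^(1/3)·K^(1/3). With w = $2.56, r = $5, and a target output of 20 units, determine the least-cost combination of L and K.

L* = 125, K* = 64

Cost minimization requires the marginal rate of technical substitution to equal the input-price ratio: MP_L/MP_K = w/r.
Here MP_L/MP_K = (1/3)·(K/L)/(1/3) = (K/L). Setting this equal to 2.56/5 = 0.512 gives K = 0.512L.
Substituting into q = 20: L^(1/3)·(0.512L)^(1/3) = 20.
Solving, L = 125 and K = 64.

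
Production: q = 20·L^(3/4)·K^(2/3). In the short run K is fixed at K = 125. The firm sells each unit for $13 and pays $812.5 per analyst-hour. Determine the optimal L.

With K = 125, MP_L = (3/4)·20·L^(-1/4)·125^(2/3) = 375·L^(-1/4).
Profit maximization for a price taker requires P·MP_L = w: 13·375·L^(-1/4) = 812.5.
So L^(-1/4) = 1/6, which gives L = 1296.

L* = 1296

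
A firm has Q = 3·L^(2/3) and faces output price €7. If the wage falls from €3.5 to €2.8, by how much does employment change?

ΔL = 61

From P·MP_L = w with MP_L = 2·L^(-1/3), the labor demand is L(w) = (14/w)^(3).
At w = 3.5: L = 64. At w = 2.8: L = 125.
ΔL = 125 − 64 = 61.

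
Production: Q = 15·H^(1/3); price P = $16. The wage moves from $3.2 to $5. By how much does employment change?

From P·MP_H = w with MP_H = 5·H^(-2/3), the labor demand is H(w) = (80/w)^(3/2).
At w = 3.2: H = 125. At w = 5: H = 64.
ΔH = 64 − 125 = -61.

ΔH = -61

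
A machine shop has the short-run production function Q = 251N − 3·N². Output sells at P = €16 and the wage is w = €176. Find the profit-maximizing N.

The marginal product of N is MP_N = 251 − 6N.
A price-taking firm hires until the value of the marginal product equals the wage: P·MP_N = w, so 16·(251 − 6N) = 176.
Then 251 − 6N = 11, giving N = 40.

N* = 40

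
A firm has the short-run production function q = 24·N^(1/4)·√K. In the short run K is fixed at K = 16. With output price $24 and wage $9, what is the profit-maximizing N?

With K = 16, MP_N = (1/4)·24·N^(-3/4)·16^(1/2) = 24·N^(-3/4).
Profit maximization for a price taker requires P·MP_N = w: 24·24·N^(-3/4) = 9.
So N^(-3/4) = 0.015625, which gives N = 256.

N* = 256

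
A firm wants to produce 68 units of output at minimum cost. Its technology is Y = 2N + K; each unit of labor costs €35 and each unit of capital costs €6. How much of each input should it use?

The inputs are perfect substitutes, so the firm uses whichever has the lower cost per unit of output.
Cost per unit of output via N is 17.5; via K it is 6. K is cheaper.
Producing Y = 68 with K alone: N = 0, K = 68.

N* = 0, K* = 68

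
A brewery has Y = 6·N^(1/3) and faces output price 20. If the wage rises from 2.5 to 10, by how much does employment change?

ΔN = -56

From P·MP_N = w with MP_N = 2·N^(-2/3), the labor demand is N(w) = (40/w)^(3/2).
At w = 2.5: N = 64. At w = 10: N = 8.
ΔN = 8 − 64 = -56.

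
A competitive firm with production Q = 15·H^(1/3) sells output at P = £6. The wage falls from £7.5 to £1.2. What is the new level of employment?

H* = 125

From P·MP_H = w with MP_H = 5·H^(-2/3), the labor demand is H(w) = (30/w)^(3/2).
At w = 7.5: H = 8. At w = 1.2: H = 125.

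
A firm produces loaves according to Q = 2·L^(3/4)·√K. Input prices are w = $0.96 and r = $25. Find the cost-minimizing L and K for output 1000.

L* = 625, K* = 16

Cost minimization requires the marginal rate of technical substitution to equal the input-price ratio: MP_L/MP_K = w/r.
Here MP_L/MP_K = (3/4)·(K/L)/(1/2) = 1.5·(K/L). Setting this equal to 0.96/25 = 0.0384 gives K = 0.0256L.
Substituting into Q = 1000: 2·L^(3/4)·(0.0256L)^(1/2) = 1000.
Solving, L = 625 and K = 16.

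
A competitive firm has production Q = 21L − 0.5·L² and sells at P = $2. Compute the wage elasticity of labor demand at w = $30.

ε = -2.5

From P·MP_L = w with MP_L = 21 − L, labor demand is L(w) = 21 − w/2.
dL/dw = −1/(2) = -0.5.
At w = 30, L = 6, so ε = (dL/dw)·(w/L) = (-0.5)·(30/6) = -2.5.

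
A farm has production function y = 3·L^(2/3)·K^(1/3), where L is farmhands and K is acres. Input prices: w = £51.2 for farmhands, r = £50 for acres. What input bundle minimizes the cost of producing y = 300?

L* = 125, K* = 64

Cost minimization requires the marginal rate of technical substitution to equal the input-price ratio: MP_L/MP_K = w/r.
Here MP_L/MP_K = (2/3)·(K/L)/(1/3) = 2·(K/L). Setting this equal to 51.2/50 = 1.024 gives K = 0.512L.
Substituting into y = 300: 3·L^(2/3)·(0.512L)^(1/3) = 300.
Solving, L = 125 and K = 64.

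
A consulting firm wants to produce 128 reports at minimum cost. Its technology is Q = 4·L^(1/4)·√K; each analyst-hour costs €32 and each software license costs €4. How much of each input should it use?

L* = 16, K* = 256

Cost minimization requires the marginal rate of technical substitution to equal the input-price ratio: MP_L/MP_K = w/r.
Here MP_L/MP_K = (1/4)·(K/L)/(1/2) = 0.5·(K/L). Setting this equal to 32/4 = 8 gives K = 16L.
Substituting into Q = 128: 4·L^(1/4)·(16L)^(1/2) = 128.
Solving, L = 16 and K = 256.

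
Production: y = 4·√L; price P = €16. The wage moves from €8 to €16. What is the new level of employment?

From P·MP_L = w with MP_L = 2·L^(-1/2), the labor demand is L(w) = (32/w)^(2).
At w = 8: L = 16. At w = 16: L = 4.

L* = 4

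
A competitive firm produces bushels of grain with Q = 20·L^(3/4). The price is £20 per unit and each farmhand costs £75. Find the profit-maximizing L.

MP_L = (3/4)·20·L^(-1/4) = 15·L^(-1/4).
Profit maximization for a price taker requires P·MP_L = w: 20·15·L^(-1/4) = 75.
So L^(-1/4) = 0.25, which gives L = 256.

L* = 256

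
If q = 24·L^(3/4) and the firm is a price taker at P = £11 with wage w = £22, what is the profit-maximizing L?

MP_L = (3/4)·24·L^(-1/4) = 18·L^(-1/4).
Profit maximization for a price taker requires P·MP_L = w: 11·18·L^(-1/4) = 22.
So L^(-1/4) = 1/9, which gives L = 6561.

L* = 6561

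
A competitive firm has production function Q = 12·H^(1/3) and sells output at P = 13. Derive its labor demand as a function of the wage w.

H(w) = (52/w)^(3/2)

MP_H = (1/3)·12·H^(-2/3) = 4·H^(-2/3).
Setting P·MP_H = w: 52·H^(-2/3) = w.
Solving for H: H^(-2/3) = w/52, so H = (52/w)^(3/2).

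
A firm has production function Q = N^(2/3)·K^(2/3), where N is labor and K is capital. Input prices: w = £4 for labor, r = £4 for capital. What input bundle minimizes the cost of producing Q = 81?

Cost minimization requires the marginal rate of technical substitution to equal the input-price ratio: MP_N/MP_K = w/r.
Here MP_N/MP_K = (2/3)·(K/N)/(2/3) = (K/N). Setting this equal to 4/4 = 1 gives K = N.
Substituting into Q = 81: N^(2/3)·(N)^(2/3) = 81.
Solving, N = 27 and K = 27.

N* = 27, K* = 27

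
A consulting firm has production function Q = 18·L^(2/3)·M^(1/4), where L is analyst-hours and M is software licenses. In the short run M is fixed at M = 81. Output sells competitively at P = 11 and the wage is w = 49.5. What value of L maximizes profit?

L* = 512

With M = 81, MP_L = (2/3)·18·L^(-1/3)·81^(1/4) = 36·L^(-1/3).
Profit maximization for a price taker requires P·MP_L = w: 11·36·L^(-1/3) = 49.5.
So L^(-1/3) = 0.125, which gives L = 512.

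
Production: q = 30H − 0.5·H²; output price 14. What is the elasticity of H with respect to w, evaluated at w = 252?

ε = -1.5

From P·MP_H = w with MP_H = 30 − H, labor demand is H(w) = 30 − w/14.
dH/dw = −1/(14) = -1/14.
At w = 252, H = 12, so ε = (dH/dw)·(w/H) = (-1/14)·(252/12) = -1.5.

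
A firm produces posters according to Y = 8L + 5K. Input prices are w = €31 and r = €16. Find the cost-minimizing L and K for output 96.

L* = 0, K* = 19.2

The inputs are perfect substitutes, so the firm uses whichever has the lower cost per unit of output.
Cost per unit of output via L is w/8 = 3.875; via K it is r/5 = 3.2. K is cheaper.
Producing Y = 96 with K alone: L = 0, K = 19.2.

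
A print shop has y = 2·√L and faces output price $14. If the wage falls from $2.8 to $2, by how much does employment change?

From P·MP_L = w with MP_L = L^(-1/2), the labor demand is L(w) = (14/w)^(2).
At w = 2.8: L = 25. At w = 2: L = 49.
ΔL = 49 − 25 = 24.

ΔL = 24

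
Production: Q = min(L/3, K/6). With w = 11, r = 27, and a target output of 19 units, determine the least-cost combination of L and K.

L* = 57, K* = 114

With a fixed-proportions technology, the cost-minimizing bundle uses no slack in either input: L/3 = K/6 = Q.
So L = 3·19 = 57 and K = 6·19 = 114.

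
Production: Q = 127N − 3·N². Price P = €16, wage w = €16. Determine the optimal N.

The marginal product of N is MP_N = 127 − 6N.
A price-taking firm hires until the value of the marginal product equals the wage: P·MP_N = w, so 16·(127 − 6N) = 16.
Then 127 − 6N = 1, giving N = 21.

N* = 21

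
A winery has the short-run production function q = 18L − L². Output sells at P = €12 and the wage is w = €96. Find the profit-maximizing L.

The marginal product of L is MP_L = 18 − 2L.
A price-taking firm hires until the value of the marginal product equals the wage: P·MP_L = w, so 12·(18 − 2L) = 96.
Then 18 − 2L = 8, giving L = 5.

L* = 5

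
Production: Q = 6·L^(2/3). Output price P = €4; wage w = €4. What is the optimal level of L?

L* = 64

MP_L = (2/3)·6·L^(-1/3) = 4·L^(-1/3).
Profit maximization for a price taker requires P·MP_L = w: 4·4·L^(-1/3) = 4.
So L^(-1/3) = 0.25, which gives L = 64.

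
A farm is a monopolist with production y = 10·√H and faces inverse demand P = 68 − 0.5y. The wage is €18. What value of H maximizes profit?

Marginal revenue from the inverse demand is MR = 68 − y.
The marginal product is MP_H = 5·H^(-1/2).
A monopolist hires until marginal revenue product equals the wage: MR·MP_H = w.
At H, y = 10·√H. Substituting and solving: (68 − 10·√H)·5·H^(-1/2) = 18 gives H = 25.

H* = 25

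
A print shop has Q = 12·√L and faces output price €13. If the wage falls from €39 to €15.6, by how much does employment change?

From P·MP_L = w with MP_L = 6·L^(-1/2), the labor demand is L(w) = (78/w)^(2).
At w = 39: L = 4. At w = 15.6: L = 25.
ΔL = 25 − 4 = 21.

ΔL = 21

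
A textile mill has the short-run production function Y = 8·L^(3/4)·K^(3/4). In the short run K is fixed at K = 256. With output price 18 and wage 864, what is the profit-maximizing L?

With K = 256, MP_L = (3/4)·8·L^(-1/4)·256^(3/4) = 384·L^(-1/4).
Profit maximization for a price taker requires P·MP_L = w: 18·384·L^(-1/4) = 864.
So L^(-1/4) = 0.125, which gives L = 4096.

L* = 4096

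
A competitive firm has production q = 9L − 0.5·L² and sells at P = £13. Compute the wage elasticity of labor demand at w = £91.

ε = -3.5

From P·MP_L = w with MP_L = 9 − L, labor demand is L(w) = 9 − w/13.
dL/dw = −1/(13) = -1/13.
At w = 91, L = 2, so ε = (dL/dw)·(w/L) = (-1/13)·(91/2) = -3.5.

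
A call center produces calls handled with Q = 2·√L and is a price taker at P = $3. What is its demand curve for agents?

MP_L = (1/2)·2·L^(-1/2) = L^(-1/2).
Setting P·MP_L = w: 3·L^(-1/2) = w.
Solving for L: L^(-1/2) = w/3, so L = (3/w)^(2).

L(w) = 9/w²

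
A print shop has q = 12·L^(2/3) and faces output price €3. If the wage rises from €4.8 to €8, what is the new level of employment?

L* = 27

From P·MP_L = w with MP_L = 8·L^(-1/3), the labor demand is L(w) = (24/w)^(3).
At w = 4.8: L = 125. At w = 8: L = 27.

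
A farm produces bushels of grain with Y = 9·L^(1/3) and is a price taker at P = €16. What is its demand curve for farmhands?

MP_L = (1/3)·9·L^(-2/3) = 3·L^(-2/3).
Setting P·MP_L = w: 48·L^(-2/3) = w.
Solving for L: L^(-2/3) = w/48, so L = (48/w)^(3/2).

L(w) = (48/w)^(3/2)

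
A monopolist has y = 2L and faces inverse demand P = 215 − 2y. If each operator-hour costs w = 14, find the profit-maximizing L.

L* = 26

Marginal revenue from the inverse demand is MR = 215 − 4y.
The marginal product is MP_L = 2.
A monopolist hires until marginal revenue product equals the wage: MR·MP_L = w.
(215 − 8L)·2 = 14, so L = 26.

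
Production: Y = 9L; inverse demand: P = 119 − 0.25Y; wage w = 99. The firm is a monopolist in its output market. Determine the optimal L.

Marginal revenue from the inverse demand is MR = 119 − 0.5Y.
The marginal product is MP_L = 9.
A monopolist hires until marginal revenue product equals the wage: MR·MP_L = w.
(119 − 4.5L)·9 = 99, so L = 24.

L* = 24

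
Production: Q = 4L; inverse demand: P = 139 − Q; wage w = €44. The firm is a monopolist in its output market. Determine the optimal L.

Marginal revenue from the inverse demand is MR = 139 − 2Q.
The marginal product is MP_L = 4.
A monopolist hires until marginal revenue product equals the wage: MR·MP_L = w.
(139 − 8L)·4 = 44, so L = 16.

L* = 16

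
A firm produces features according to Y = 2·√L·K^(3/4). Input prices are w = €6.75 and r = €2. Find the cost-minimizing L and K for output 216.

L* = 16, K* = 81

Cost minimization requires the marginal rate of technical substitution to equal the input-price ratio: MP_L/MP_K = w/r.
Here MP_L/MP_K = (1/2)·(K/L)/(3/4) = (2/3)·(K/L). Setting this equal to 6.75/2 = 3.375 gives K = 5.0625L.
Substituting into Y = 216: 2·L^(1/2)·(5.0625L)^(3/4) = 216.
Solving, L = 16 and K = 81.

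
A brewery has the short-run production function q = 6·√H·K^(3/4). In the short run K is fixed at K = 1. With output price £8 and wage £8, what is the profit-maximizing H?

With K = 1, MP_H = (1/2)·6·H^(-1/2)·1^(3/4) = 3·H^(-1/2).
Profit maximization for a price taker requires P·MP_H = w: 8·3·H^(-1/2) = 8.
So H^(-1/2) = 1/3, which gives H = 9.

H* = 9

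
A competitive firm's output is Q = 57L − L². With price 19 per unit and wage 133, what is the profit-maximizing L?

L* = 25

The marginal product of L is MP_L = 57 − 2L.
A price-taking firm hires until the value of the marginal product equals the wage: P·MP_L = w, so 19·(57 − 2L) = 133.
Then 57 − 2L = 7, giving L = 25.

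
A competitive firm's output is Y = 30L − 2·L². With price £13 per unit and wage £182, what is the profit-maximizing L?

The marginal product of L is MP_L = 30 − 4L.
A price-taking firm hires until the value of the marginal product equals the wage: P·MP_L = w, so 13·(30 − 4L) = 182.
Then 30 − 4L = 14, giving L = 4.

L* = 4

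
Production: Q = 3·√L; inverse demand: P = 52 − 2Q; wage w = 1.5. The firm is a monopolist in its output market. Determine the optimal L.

L* = 16

Marginal revenue from the inverse demand is MR = 52 − 4Q.
The marginal product is MP_L = 1.5·L^(-1/2).
A monopolist hires until marginal revenue product equals the wage: MR·MP_L = w.
At L, Q = 3·√L. Substituting and solving: (52 − 12·√L)·1.5·L^(-1/2) = 1.5 gives L = 16.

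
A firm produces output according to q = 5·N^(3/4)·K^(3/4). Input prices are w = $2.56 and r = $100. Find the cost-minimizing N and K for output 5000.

Cost minimization requires the marginal rate of technical substitution to equal the input-price ratio: MP_N/MP_K = w/r.
Here MP_N/MP_K = (3/4)·(K/N)/(3/4) = (K/N). Setting this equal to 2.56/100 = 0.0256 gives K = 0.0256N.
Substituting into q = 5000: 5·N^(3/4)·(0.0256N)^(3/4) = 5000.
Solving, N = 625 and K = 16.

N* = 625, K* = 16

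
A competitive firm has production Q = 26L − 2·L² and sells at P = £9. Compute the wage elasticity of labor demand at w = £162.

From P·MP_L = w with MP_L = 26 − 4L, labor demand is L(w) = (26 − w/9)/4.
dL/dw = −1/(36) = -1/36.
At w = 162, L = 2, so ε = (dL/dw)·(w/L) = (-1/36)·(162/2) = -2.25.

ε = -2.25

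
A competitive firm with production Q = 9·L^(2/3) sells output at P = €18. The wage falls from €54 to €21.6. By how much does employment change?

From P·MP_L = w with MP_L = 6·L^(-1/3), the labor demand is L(w) = (108/w)^(3).
At w = 54: L = 8. At w = 21.6: L = 125.
ΔL = 125 − 8 = 117.

ΔL = 117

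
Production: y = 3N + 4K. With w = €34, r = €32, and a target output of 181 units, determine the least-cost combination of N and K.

N* = 0, K* = 45.25

The inputs are perfect substitutes, so the firm uses whichever has the lower cost per unit of output.
Cost per unit of output via N is w/3 = 34/3; via K it is r/4 = 8. K is cheaper.
Producing y = 181 with K alone: N = 0, K = 45.25.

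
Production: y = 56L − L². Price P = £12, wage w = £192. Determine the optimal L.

L* = 20

The marginal product of L is MP_L = 56 − 2L.
A price-taking firm hires until the value of the marginal product equals the wage: P·MP_L = w, so 12·(56 − 2L) = 192.
Then 56 − 2L = 16, giving L = 20.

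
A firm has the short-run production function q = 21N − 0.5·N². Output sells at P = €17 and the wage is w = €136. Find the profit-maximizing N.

N* = 13

The marginal product of N is MP_N = 21 − N.
A price-taking firm hires until the value of the marginal product equals the wage: P·MP_N = w, so 17·(21 − N) = 136.
Then 21 − N = 8, giving N = 13.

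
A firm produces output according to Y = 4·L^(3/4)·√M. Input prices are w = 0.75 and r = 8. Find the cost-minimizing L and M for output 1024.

L* = 256, M* = 16

Cost minimization requires the marginal rate of technical substitution to equal the input-price ratio: MP_L/MP_M = w/r.
Here MP_L/MP_M = (3/4)·(M/L)/(1/2) = 1.5·(M/L). Setting this equal to 0.75/8 = 0.09375 gives M = 0.0625L.
Substituting into Y = 1024: 4·L^(3/4)·(0.0625L)^(1/2) = 1024.
Solving, L = 256 and M = 16.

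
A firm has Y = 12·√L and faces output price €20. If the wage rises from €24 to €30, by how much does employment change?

From P·MP_L = w with MP_L = 6·L^(-1/2), the labor demand is L(w) = (120/w)^(2).
At w = 24: L = 25. At w = 30: L = 16.
ΔL = 16 − 25 = -9.

ΔL = -9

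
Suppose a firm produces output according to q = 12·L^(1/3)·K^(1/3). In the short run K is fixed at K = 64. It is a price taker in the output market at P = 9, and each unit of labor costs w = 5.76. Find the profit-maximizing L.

L* = 125

With K = 64, MP_L = (1/3)·12·L^(-2/3)·64^(1/3) = 16·L^(-2/3).
Profit maximization for a price taker requires P·MP_L = w: 9·16·L^(-2/3) = 5.76.
So L^(-2/3) = 0.04, which gives L = 125.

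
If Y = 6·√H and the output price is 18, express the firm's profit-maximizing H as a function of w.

MP_H = (1/2)·6·H^(-1/2) = 3·H^(-1/2).
Setting P·MP_H = w: 54·H^(-1/2) = w.
Solving for H: H^(-1/2) = w/54, so H = (54/w)^(2).

H(w) = 2916/w²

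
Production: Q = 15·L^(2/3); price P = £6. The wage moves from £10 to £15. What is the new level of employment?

From P·MP_L = w with MP_L = 10·L^(-1/3), the labor demand is L(w) = (60/w)^(3).
At w = 10: L = 216. At w = 15: L = 64.

L* = 64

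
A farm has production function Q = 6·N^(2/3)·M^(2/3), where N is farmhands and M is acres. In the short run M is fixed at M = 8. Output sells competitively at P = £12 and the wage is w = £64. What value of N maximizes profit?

N* = 27

With M = 8, MP_N = (2/3)·6·N^(-1/3)·8^(2/3) = 16·N^(-1/3).
Profit maximization for a price taker requires P·MP_N = w: 12·16·N^(-1/3) = 64.
So N^(-1/3) = 1/3, which gives N = 27.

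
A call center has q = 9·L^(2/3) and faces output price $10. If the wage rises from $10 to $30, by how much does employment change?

ΔL = -208

From P·MP_L = w with MP_L = 6·L^(-1/3), the labor demand is L(w) = (60/w)^(3).
At w = 10: L = 216. At w = 30: L = 8.
ΔL = 8 − 216 = -208.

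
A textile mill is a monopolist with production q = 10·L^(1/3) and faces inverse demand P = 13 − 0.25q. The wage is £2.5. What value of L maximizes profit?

Marginal revenue from the inverse demand is MR = 13 − 0.5q.
The marginal product is MP_L = (10/3)·L^(-2/3).
A monopolist hires until marginal revenue product equals the wage: MR·MP_L = w.
At L, q = 10·L^(1/3). Substituting and solving: (13 − 5·L^(1/3))·(10/3)·L^(-2/3) = 2.5 gives L = 8.

L* = 8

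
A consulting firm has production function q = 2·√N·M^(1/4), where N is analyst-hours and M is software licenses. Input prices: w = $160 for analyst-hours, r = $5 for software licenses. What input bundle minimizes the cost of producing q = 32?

N* = 16, M* = 256

Cost minimization requires the marginal rate of technical substitution to equal the input-price ratio: MP_N/MP_M = w/r.
Here MP_N/MP_M = (1/2)·(M/N)/(1/4) = 2·(M/N). Setting this equal to 160/5 = 32 gives M = 16N.
Substituting into q = 32: 2·N^(1/2)·(16N)^(1/4) = 32.
Solving, N = 16 and M = 256.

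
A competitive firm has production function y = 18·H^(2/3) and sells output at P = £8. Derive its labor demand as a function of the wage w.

H(w) = 884736/w³

MP_H = (2/3)·18·H^(-1/3) = 12·H^(-1/3).
Setting P·MP_H = w: 96·H^(-1/3) = w.
Solving for H: H^(-1/3) = w/96, so H = (96/w)^(3).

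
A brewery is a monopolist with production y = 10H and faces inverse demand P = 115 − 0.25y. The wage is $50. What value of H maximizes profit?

Marginal revenue from the inverse demand is MR = 115 − 0.5y.
The marginal product is MP_H = 10.
A monopolist hires until marginal revenue product equals the wage: MR·MP_H = w.
(115 − 5H)·10 = 50, so H = 22.

H* = 22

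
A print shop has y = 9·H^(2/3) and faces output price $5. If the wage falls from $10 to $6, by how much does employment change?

ΔH = 98

From P·MP_H = w with MP_H = 6·H^(-1/3), the labor demand is H(w) = (30/w)^(3).
At w = 10: H = 27. At w = 6: H = 125.
ΔH = 125 − 27 = 98.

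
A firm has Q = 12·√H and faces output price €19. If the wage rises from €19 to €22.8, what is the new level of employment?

H* = 25

From P·MP_H = w with MP_H = 6·H^(-1/2), the labor demand is H(w) = (114/w)^(2).
At w = 19: H = 36. At w = 22.8: H = 25.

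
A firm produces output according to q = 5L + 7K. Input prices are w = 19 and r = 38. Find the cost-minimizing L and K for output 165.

The inputs are perfect substitutes, so the firm uses whichever has the lower cost per unit of output.
Cost per unit of output via L is w/5 = 3.8; via K it is r/7 = 38/7. L is cheaper.
Producing q = 165 with L alone: L = 33, K = 0.

L* = 33, K* = 0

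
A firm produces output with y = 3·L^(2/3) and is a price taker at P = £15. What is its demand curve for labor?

L(w) = 27000/w³

MP_L = (2/3)·3·L^(-1/3) = 2·L^(-1/3).
Setting P·MP_L = w: 30·L^(-1/3) = w.
Solving for L: L^(-1/3) = w/30, so L = (30/w)^(3).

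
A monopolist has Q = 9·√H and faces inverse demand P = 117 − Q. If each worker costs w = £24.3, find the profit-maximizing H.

H* = 25

Marginal revenue from the inverse demand is MR = 117 − 2Q.
The marginal product is MP_H = 4.5·H^(-1/2).
A monopolist hires until marginal revenue product equals the wage: MR·MP_H = w.
At H, Q = 9·√H. Substituting and solving: (117 − 18·√H)·4.5·H^(-1/2) = 24.3 gives H = 25.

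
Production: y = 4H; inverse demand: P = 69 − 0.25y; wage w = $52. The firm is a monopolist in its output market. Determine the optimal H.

Marginal revenue from the inverse demand is MR = 69 − 0.5y.
The marginal product is MP_H = 4.
A monopolist hires until marginal revenue product equals the wage: MR·MP_H = w.
(69 − 2H)·4 = 52, so H = 28.

H* = 28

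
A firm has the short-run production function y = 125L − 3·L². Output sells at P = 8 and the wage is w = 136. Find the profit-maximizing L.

The marginal product of L is MP_L = 125 − 6L.
A price-taking firm hires until the value of the marginal product equals the wage: P·MP_L = w, so 8·(125 − 6L) = 136.
Then 125 − 6L = 17, giving L = 18.

L* = 18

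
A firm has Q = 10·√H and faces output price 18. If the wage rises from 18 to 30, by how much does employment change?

ΔH = -16

From P·MP_H = w with MP_H = 5·H^(-1/2), the labor demand is H(w) = (90/w)^(2).
At w = 18: H = 25. At w = 30: H = 9.
ΔH = 9 − 25 = -16.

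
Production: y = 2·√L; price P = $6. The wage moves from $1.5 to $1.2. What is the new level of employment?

From P·MP_L = w with MP_L = L^(-1/2), the labor demand is L(w) = (6/w)^(2).
At w = 1.5: L = 16. At w = 1.2: L = 25.

L* = 25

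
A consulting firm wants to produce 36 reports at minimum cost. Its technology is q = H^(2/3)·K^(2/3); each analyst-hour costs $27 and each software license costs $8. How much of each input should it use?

Cost minimization requires the marginal rate of technical substitution to equal the input-price ratio: MP_H/MP_K = w/r.
Here MP_H/MP_K = (2/3)·(K/H)/(2/3) = (K/H). Setting this equal to 27/8 = 3.375 gives K = 3.375H.
Substituting into q = 36: H^(2/3)·(3.375H)^(2/3) = 36.
Solving, H = 8 and K = 27.

H* = 8, K* = 27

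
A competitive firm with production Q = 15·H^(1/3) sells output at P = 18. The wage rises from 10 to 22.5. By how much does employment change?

From P·MP_H = w with MP_H = 5·H^(-2/3), the labor demand is H(w) = (90/w)^(3/2).
At w = 10: H = 27. At w = 22.5: H = 8.
ΔH = 8 − 27 = -19.

ΔH = -19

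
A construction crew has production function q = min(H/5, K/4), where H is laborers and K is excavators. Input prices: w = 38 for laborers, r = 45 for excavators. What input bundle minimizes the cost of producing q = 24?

With a fixed-proportions technology, the cost-minimizing bundle uses no slack in either input: H/5 = K/4 = q.
So H = 5·24 = 120 and K = 4·24 = 96.

H* = 120, K* = 96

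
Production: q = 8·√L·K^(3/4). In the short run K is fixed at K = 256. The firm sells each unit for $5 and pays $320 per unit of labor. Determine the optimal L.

With K = 256, MP_L = (1/2)·8·L^(-1/2)·256^(3/4) = 256·L^(-1/2).
Profit maximization for a price taker requires P·MP_L = w: 5·256·L^(-1/2) = 320.
So L^(-1/2) = 0.25, which gives L = 16.

L* = 16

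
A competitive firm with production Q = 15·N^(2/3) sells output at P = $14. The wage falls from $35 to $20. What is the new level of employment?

From P·MP_N = w with MP_N = 10·N^(-1/3), the labor demand is N(w) = (140/w)^(3).
At w = 35: N = 64. At w = 20: N = 343.

N* = 343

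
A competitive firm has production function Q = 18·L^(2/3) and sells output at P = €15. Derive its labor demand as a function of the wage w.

MP_L = (2/3)·18·L^(-1/3) = 12·L^(-1/3).
Setting P·MP_L = w: 180·L^(-1/3) = w.
Solving for L: L^(-1/3) = w/180, so L = (180/w)^(3).

L(w) = 5832000/w³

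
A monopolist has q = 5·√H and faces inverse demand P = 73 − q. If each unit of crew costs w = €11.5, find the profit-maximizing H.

H* = 25

Marginal revenue from the inverse demand is MR = 73 − 2q.
The marginal product is MP_H = 2.5·H^(-1/2).
A monopolist hires until marginal revenue product equals the wage: MR·MP_H = w.
At H, q = 5·√H. Substituting and solving: (73 − 10·√H)·2.5·H^(-1/2) = 11.5 gives H = 25.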